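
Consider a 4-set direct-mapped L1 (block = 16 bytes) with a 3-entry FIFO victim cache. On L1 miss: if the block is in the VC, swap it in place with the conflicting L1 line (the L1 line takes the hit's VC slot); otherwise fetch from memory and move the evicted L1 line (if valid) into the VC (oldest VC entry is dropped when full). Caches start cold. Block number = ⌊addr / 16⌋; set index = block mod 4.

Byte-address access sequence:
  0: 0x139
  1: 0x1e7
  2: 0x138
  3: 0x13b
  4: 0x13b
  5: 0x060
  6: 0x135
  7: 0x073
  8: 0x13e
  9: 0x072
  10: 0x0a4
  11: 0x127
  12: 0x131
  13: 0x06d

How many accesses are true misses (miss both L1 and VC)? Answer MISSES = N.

MISSES = 6

#0 0x139→b19/s3 MISS; vc=[]
#1 0x1e7→b30/s2 MISS; vc=[]
#2 0x138→b19/s3 L1-HIT; vc=[]
#3 0x13b→b19/s3 L1-HIT; vc=[]
#4 0x13b→b19/s3 L1-HIT; vc=[]
#5 0x60→b6/s2 MISS; vc=[30]
#6 0x135→b19/s3 L1-HIT; vc=[30]
#7 0x73→b7/s3 MISS; vc=[30,19]
#8 0x13e→b19/s3 VC-HIT; vc=[30,7]
#9 0x72→b7/s3 VC-HIT; vc=[30,19]
#10 0xa4→b10/s2 MISS; vc=[30,19,6]
#11 0x127→b18/s2 MISS; vc=[19,6,10]
#12 0x131→b19/s3 VC-HIT; vc=[7,6,10]
#13 0x6d→b6/s2 VC-HIT; vc=[7,18,10]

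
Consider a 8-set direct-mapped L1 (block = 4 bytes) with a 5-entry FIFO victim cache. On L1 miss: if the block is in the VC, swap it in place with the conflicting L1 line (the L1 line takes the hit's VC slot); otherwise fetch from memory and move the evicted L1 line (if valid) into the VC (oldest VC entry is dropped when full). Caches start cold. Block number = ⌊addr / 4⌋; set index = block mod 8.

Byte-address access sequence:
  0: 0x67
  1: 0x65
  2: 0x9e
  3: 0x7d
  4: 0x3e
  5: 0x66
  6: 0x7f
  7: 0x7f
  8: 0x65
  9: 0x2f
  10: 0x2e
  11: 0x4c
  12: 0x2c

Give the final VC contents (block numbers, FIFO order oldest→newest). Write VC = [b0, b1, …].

VC = [39, 15, 19]

  [0] addr=0x67 blk=25 s=1: MISS | VC []
  [1] addr=0x65 blk=25 s=1: L1-HIT | VC []
  [2] addr=0x9e blk=39 s=7: MISS | VC []
  [3] addr=0x7d blk=31 s=7: MISS | VC [39]
  [4] addr=0x3e blk=15 s=7: MISS | VC [39, 31]
  [5] addr=0x66 blk=25 s=1: L1-HIT | VC [39, 31]
  [6] addr=0x7f blk=31 s=7: VC-HIT | VC [39, 15]
  [7] addr=0x7f blk=31 s=7: L1-HIT | VC [39, 15]
  [8] addr=0x65 blk=25 s=1: L1-HIT | VC [39, 15]
  [9] addr=0x2f blk=11 s=3: MISS | VC [39, 15]
  [10] addr=0x2e blk=11 s=3: L1-HIT | VC [39, 15]
  [11] addr=0x4c blk=19 s=3: MISS | VC [39, 15, 11]
  [12] addr=0x2c blk=11 s=3: VC-HIT | VC [39, 15, 19]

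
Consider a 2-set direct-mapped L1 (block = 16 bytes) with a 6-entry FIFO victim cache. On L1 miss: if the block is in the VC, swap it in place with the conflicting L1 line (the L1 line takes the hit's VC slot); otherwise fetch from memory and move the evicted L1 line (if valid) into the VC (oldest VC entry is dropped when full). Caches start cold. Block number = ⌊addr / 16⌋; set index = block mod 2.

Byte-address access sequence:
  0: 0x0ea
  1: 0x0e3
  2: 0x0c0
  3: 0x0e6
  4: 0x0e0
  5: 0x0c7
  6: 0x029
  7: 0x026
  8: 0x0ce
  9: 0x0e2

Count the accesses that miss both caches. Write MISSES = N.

  [0] addr=0xea blk=14 s=0: MISS | VC []
  [1] addr=0xe3 blk=14 s=0: L1-HIT | VC []
  [2] addr=0xc0 blk=12 s=0: MISS | VC [14]
  [3] addr=0xe6 blk=14 s=0: VC-HIT | VC [12]
  [4] addr=0xe0 blk=14 s=0: L1-HIT | VC [12]
  [5] addr=0xc7 blk=12 s=0: VC-HIT | VC [14]
  [6] addr=0x29 blk=2 s=0: MISS | VC [14, 12]
  [7] addr=0x26 blk=2 s=0: L1-HIT | VC [14, 12]
  [8] addr=0xce blk=12 s=0: VC-HIT | VC [14, 2]
  [9] addr=0xe2 blk=14 s=0: VC-HIT | VC [12, 2]

MISSES = 3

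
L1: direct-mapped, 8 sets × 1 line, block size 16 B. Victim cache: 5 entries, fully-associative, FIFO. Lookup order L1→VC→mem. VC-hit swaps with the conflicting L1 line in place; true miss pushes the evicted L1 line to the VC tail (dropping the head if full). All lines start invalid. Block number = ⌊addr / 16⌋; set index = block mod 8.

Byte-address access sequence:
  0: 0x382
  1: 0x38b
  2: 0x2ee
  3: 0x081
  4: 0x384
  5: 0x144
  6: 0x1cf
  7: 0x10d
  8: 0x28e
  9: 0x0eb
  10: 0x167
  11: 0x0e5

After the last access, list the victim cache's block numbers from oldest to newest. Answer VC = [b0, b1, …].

VC = [20, 56, 16, 46, 22]

0: 0x382 (blk 56, set 0) → MISS  vc=[]
1: 0x38b (blk 56, set 0) → L1-HIT  vc=[]
2: 0x2ee (blk 46, set 6) → MISS  vc=[]
3: 0x81 (blk 8, set 0) → MISS  vc=[56]
4: 0x384 (blk 56, set 0) → VC-HIT  vc=[8]
5: 0x144 (blk 20, set 4) → MISS  vc=[8]
6: 0x1cf (blk 28, set 4) → MISS  vc=[8, 20]
7: 0x10d (blk 16, set 0) → MISS  vc=[8, 20, 56]
8: 0x28e (blk 40, set 0) → MISS  vc=[8, 20, 56, 16]
9: 0xeb (blk 14, set 6) → MISS  vc=[8, 20, 56, 16, 46]
10: 0x167 (blk 22, set 6) → MISS  vc=[20, 56, 16, 46, 14]
11: 0xe5 (blk 14, set 6) → VC-HIT  vc=[20, 56, 16, 46, 22]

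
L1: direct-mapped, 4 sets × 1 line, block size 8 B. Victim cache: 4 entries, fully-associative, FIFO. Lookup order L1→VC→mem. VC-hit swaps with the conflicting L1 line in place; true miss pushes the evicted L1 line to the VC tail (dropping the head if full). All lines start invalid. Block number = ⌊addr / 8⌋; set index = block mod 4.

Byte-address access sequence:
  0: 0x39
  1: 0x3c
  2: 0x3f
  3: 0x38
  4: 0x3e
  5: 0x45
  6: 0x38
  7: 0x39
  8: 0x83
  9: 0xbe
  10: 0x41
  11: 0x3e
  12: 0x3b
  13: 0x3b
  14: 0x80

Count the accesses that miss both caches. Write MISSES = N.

MISSES = 4

#0 0x39→b7/s3 MISS; vc=[]
#1 0x3c→b7/s3 L1-HIT; vc=[]
#2 0x3f→b7/s3 L1-HIT; vc=[]
#3 0x38→b7/s3 L1-HIT; vc=[]
#4 0x3e→b7/s3 L1-HIT; vc=[]
#5 0x45→b8/s0 MISS; vc=[]
#6 0x38→b7/s3 L1-HIT; vc=[]
#7 0x39→b7/s3 L1-HIT; vc=[]
#8 0x83→b16/s0 MISS; vc=[8]
#9 0xbe→b23/s3 MISS; vc=[8,7]
#10 0x41→b8/s0 VC-HIT; vc=[16,7]
#11 0x3e→b7/s3 VC-HIT; vc=[16,23]
#12 0x3b→b7/s3 L1-HIT; vc=[16,23]
#13 0x3b→b7/s3 L1-HIT; vc=[16,23]
#14 0x80→b16/s0 VC-HIT; vc=[8,23]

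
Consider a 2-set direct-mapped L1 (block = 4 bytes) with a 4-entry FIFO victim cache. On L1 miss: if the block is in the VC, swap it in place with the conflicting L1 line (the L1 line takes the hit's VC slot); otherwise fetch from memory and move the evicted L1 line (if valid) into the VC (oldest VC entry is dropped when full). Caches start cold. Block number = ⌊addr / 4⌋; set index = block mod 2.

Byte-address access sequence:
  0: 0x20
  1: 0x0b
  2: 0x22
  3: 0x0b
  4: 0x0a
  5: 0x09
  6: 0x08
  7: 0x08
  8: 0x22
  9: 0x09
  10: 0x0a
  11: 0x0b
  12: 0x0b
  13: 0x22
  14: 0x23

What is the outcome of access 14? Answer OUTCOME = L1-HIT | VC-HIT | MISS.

  [0] addr=0x20 blk=8 s=0: MISS | VC []
  [1] addr=0xb blk=2 s=0: MISS | VC [8]
  [2] addr=0x22 blk=8 s=0: VC-HIT | VC [2]
  [3] addr=0xb blk=2 s=0: VC-HIT | VC [8]
  [4] addr=0xa blk=2 s=0: L1-HIT | VC [8]
  [5] addr=0x9 blk=2 s=0: L1-HIT | VC [8]
  [6] addr=0x8 blk=2 s=0: L1-HIT | VC [8]
  [7] addr=0x8 blk=2 s=0: L1-HIT | VC [8]
  [8] addr=0x22 blk=8 s=0: VC-HIT | VC [2]
  [9] addr=0x9 blk=2 s=0: VC-HIT | VC [8]
  [10] addr=0xa blk=2 s=0: L1-HIT | VC [8]
  [11] addr=0xb blk=2 s=0: L1-HIT | VC [8]
  [12] addr=0xb blk=2 s=0: L1-HIT | VC [8]
  [13] addr=0x22 blk=8 s=0: VC-HIT | VC [2]
  [14] addr=0x23 blk=8 s=0: L1-HIT | VC [2]

OUTCOME = L1-HIT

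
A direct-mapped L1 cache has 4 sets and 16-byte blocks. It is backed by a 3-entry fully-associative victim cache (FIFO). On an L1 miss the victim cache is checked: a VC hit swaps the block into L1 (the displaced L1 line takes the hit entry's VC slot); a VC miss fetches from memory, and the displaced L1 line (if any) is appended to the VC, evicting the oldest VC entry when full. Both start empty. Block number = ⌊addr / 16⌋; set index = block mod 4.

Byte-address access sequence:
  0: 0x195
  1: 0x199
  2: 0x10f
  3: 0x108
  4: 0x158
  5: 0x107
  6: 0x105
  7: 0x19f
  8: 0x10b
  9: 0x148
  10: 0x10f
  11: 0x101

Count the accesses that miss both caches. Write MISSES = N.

MISSES = 4

  [0] addr=0x195 blk=25 s=1: MISS | VC []
  [1] addr=0x199 blk=25 s=1: L1-HIT | VC []
  [2] addr=0x10f blk=16 s=0: MISS | VC []
  [3] addr=0x108 blk=16 s=0: L1-HIT | VC []
  [4] addr=0x158 blk=21 s=1: MISS | VC [25]
  [5] addr=0x107 blk=16 s=0: L1-HIT | VC [25]
  [6] addr=0x105 blk=16 s=0: L1-HIT | VC [25]
  [7] addr=0x19f blk=25 s=1: VC-HIT | VC [21]
  [8] addr=0x10b blk=16 s=0: L1-HIT | VC [21]
  [9] addr=0x148 blk=20 s=0: MISS | VC [21, 16]
  [10] addr=0x10f blk=16 s=0: VC-HIT | VC [21, 20]
  [11] addr=0x101 blk=16 s=0: L1-HIT | VC [21, 20]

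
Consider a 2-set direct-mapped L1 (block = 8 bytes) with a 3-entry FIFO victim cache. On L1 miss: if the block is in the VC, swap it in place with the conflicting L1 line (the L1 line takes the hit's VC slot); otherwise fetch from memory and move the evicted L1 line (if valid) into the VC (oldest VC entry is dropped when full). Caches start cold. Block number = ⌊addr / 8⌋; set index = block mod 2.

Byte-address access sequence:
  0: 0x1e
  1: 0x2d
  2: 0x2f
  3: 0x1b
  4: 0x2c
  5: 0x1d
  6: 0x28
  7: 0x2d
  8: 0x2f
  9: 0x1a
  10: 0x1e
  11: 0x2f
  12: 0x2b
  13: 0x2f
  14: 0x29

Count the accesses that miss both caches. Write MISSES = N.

0: 0x1e (blk 3, set 1) → MISS  vc=[]
1: 0x2d (blk 5, set 1) → MISS  vc=[3]
2: 0x2f (blk 5, set 1) → L1-HIT  vc=[3]
3: 0x1b (blk 3, set 1) → VC-HIT  vc=[5]
4: 0x2c (blk 5, set 1) → VC-HIT  vc=[3]
5: 0x1d (blk 3, set 1) → VC-HIT  vc=[5]
6: 0x28 (blk 5, set 1) → VC-HIT  vc=[3]
7: 0x2d (blk 5, set 1) → L1-HIT  vc=[3]
8: 0x2f (blk 5, set 1) → L1-HIT  vc=[3]
9: 0x1a (blk 3, set 1) → VC-HIT  vc=[5]
10: 0x1e (blk 3, set 1) → L1-HIT  vc=[5]
11: 0x2f (blk 5, set 1) → VC-HIT  vc=[3]
12: 0x2b (blk 5, set 1) → L1-HIT  vc=[3]
13: 0x2f (blk 5, set 1) → L1-HIT  vc=[3]
14: 0x29 (blk 5, set 1) → L1-HIT  vc=[3]

MISSES = 2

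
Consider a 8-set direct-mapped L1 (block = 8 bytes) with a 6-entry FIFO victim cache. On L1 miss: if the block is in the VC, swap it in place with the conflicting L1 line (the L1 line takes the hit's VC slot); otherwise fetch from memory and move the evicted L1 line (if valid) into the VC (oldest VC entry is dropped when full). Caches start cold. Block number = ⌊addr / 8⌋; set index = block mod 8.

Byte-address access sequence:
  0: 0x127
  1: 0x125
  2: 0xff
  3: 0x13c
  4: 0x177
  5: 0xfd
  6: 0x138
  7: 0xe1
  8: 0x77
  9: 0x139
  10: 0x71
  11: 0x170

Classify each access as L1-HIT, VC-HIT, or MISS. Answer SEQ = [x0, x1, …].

SEQ = [MISS, L1-HIT, MISS, MISS, MISS, VC-HIT, VC-HIT, MISS, MISS, L1-HIT, L1-HIT, VC-HIT]

0: 0x127 (blk 36, set 4) → MISS  vc=[]
1: 0x125 (blk 36, set 4) → L1-HIT  vc=[]
2: 0xff (blk 31, set 7) → MISS  vc=[]
3: 0x13c (blk 39, set 7) → MISS  vc=[31]
4: 0x177 (blk 46, set 6) → MISS  vc=[31]
5: 0xfd (blk 31, set 7) → VC-HIT  vc=[39]
6: 0x138 (blk 39, set 7) → VC-HIT  vc=[31]
7: 0xe1 (blk 28, set 4) → MISS  vc=[31, 36]
8: 0x77 (blk 14, set 6) → MISS  vc=[31, 36, 46]
9: 0x139 (blk 39, set 7) → L1-HIT  vc=[31, 36, 46]
10: 0x71 (blk 14, set 6) → L1-HIT  vc=[31, 36, 46]
11: 0x170 (blk 46, set 6) → VC-HIT  vc=[31, 36, 14]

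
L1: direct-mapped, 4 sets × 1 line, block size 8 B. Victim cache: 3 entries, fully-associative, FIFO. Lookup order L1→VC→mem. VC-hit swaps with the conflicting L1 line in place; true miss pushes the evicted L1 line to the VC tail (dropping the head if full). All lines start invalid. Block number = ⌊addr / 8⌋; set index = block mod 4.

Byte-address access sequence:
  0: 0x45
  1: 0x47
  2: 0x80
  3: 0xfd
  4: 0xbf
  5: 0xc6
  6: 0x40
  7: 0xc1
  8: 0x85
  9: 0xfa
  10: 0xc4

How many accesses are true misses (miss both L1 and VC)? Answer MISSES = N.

  [0] addr=0x45 blk=8 s=0: MISS | VC []
  [1] addr=0x47 blk=8 s=0: L1-HIT | VC []
  [2] addr=0x80 blk=16 s=0: MISS | VC [8]
  [3] addr=0xfd blk=31 s=3: MISS | VC [8]
  [4] addr=0xbf blk=23 s=3: MISS | VC [8, 31]
  [5] addr=0xc6 blk=24 s=0: MISS | VC [8, 31, 16]
  [6] addr=0x40 blk=8 s=0: VC-HIT | VC [24, 31, 16]
  [7] addr=0xc1 blk=24 s=0: VC-HIT | VC [8, 31, 16]
  [8] addr=0x85 blk=16 s=0: VC-HIT | VC [8, 31, 24]
  [9] addr=0xfa blk=31 s=3: VC-HIT | VC [8, 23, 24]
  [10] addr=0xc4 blk=24 s=0: VC-HIT | VC [8, 23, 16]

MISSES = 5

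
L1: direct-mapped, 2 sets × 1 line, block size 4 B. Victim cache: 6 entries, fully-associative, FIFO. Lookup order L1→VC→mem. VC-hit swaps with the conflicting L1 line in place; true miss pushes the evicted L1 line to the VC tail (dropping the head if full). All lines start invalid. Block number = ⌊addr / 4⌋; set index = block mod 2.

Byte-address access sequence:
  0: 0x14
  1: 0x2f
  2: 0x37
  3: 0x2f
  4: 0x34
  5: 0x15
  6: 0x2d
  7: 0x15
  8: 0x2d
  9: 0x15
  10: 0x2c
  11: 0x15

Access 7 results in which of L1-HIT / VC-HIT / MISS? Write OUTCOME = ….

0: 0x14 (blk 5, set 1) → MISS  vc=[]
1: 0x2f (blk 11, set 1) → MISS  vc=[5]
2: 0x37 (blk 13, set 1) → MISS  vc=[5, 11]
3: 0x2f (blk 11, set 1) → VC-HIT  vc=[5, 13]
4: 0x34 (blk 13, set 1) → VC-HIT  vc=[5, 11]
5: 0x15 (blk 5, set 1) → VC-HIT  vc=[13, 11]
6: 0x2d (blk 11, set 1) → VC-HIT  vc=[13, 5]
7: 0x15 (blk 5, set 1) → VC-HIT  vc=[13, 11]
8: 0x2d (blk 11, set 1) → VC-HIT  vc=[13, 5]
9: 0x15 (blk 5, set 1) → VC-HIT  vc=[13, 11]
10: 0x2c (blk 11, set 1) → VC-HIT  vc=[13, 5]
11: 0x15 (blk 5, set 1) → VC-HIT  vc=[13, 11]

OUTCOME = VC-HIT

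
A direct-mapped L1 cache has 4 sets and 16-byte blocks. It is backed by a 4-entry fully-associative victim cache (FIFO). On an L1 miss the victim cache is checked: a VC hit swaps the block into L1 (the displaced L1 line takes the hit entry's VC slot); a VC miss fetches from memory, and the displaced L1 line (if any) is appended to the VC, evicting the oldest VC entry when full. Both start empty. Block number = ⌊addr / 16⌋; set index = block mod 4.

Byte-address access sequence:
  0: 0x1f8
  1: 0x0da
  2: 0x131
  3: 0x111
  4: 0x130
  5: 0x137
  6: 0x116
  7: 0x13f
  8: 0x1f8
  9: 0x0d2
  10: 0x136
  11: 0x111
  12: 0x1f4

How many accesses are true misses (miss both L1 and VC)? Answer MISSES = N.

MISSES = 4

0: 0x1f8 (blk 31, set 3) → MISS  vc=[]
1: 0xda (blk 13, set 1) → MISS  vc=[]
2: 0x131 (blk 19, set 3) → MISS  vc=[31]
3: 0x111 (blk 17, set 1) → MISS  vc=[31, 13]
4: 0x130 (blk 19, set 3) → L1-HIT  vc=[31, 13]
5: 0x137 (blk 19, set 3) → L1-HIT  vc=[31, 13]
6: 0x116 (blk 17, set 1) → L1-HIT  vc=[31, 13]
7: 0x13f (blk 19, set 3) → L1-HIT  vc=[31, 13]
8: 0x1f8 (blk 31, set 3) → VC-HIT  vc=[19, 13]
9: 0xd2 (blk 13, set 1) → VC-HIT  vc=[19, 17]
10: 0x136 (blk 19, set 3) → VC-HIT  vc=[31, 17]
11: 0x111 (blk 17, set 1) → VC-HIT  vc=[31, 13]
12: 0x1f4 (blk 31, set 3) → VC-HIT  vc=[19, 13]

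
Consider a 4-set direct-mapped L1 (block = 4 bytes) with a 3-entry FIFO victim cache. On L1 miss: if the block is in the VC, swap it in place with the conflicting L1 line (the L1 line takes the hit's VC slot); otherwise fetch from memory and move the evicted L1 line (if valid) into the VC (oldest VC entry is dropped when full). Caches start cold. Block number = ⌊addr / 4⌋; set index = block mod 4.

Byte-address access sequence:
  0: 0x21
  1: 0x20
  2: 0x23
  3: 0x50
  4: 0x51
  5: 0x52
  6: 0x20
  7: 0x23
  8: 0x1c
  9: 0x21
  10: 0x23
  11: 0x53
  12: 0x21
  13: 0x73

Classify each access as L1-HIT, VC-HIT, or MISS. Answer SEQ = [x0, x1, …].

#0 0x21→b8/s0 MISS; vc=[]
#1 0x20→b8/s0 L1-HIT; vc=[]
#2 0x23→b8/s0 L1-HIT; vc=[]
#3 0x50→b20/s0 MISS; vc=[8]
#4 0x51→b20/s0 L1-HIT; vc=[8]
#5 0x52→b20/s0 L1-HIT; vc=[8]
#6 0x20→b8/s0 VC-HIT; vc=[20]
#7 0x23→b8/s0 L1-HIT; vc=[20]
#8 0x1c→b7/s3 MISS; vc=[20]
#9 0x21→b8/s0 L1-HIT; vc=[20]
#10 0x23→b8/s0 L1-HIT; vc=[20]
#11 0x53→b20/s0 VC-HIT; vc=[8]
#12 0x21→b8/s0 VC-HIT; vc=[20]
#13 0x73→b28/s0 MISS; vc=[20,8]

SEQ = [MISS, L1-HIT, L1-HIT, MISS, L1-HIT, L1-HIT, VC-HIT, L1-HIT, MISS, L1-HIT, L1-HIT, VC-HIT, VC-HIT, MISS]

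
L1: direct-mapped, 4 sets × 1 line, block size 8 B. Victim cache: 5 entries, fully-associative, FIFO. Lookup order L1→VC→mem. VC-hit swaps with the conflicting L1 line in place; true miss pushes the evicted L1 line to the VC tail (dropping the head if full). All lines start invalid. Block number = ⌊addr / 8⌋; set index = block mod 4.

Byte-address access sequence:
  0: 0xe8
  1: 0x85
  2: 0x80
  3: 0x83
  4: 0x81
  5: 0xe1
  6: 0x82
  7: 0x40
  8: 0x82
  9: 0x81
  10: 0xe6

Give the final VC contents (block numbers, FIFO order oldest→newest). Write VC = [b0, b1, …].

VC = [16, 8]

  [0] addr=0xe8 blk=29 s=1: MISS | VC []
  [1] addr=0x85 blk=16 s=0: MISS | VC []
  [2] addr=0x80 blk=16 s=0: L1-HIT | VC []
  [3] addr=0x83 blk=16 s=0: L1-HIT | VC []
  [4] addr=0x81 blk=16 s=0: L1-HIT | VC []
  [5] addr=0xe1 blk=28 s=0: MISS | VC [16]
  [6] addr=0x82 blk=16 s=0: VC-HIT | VC [28]
  [7] addr=0x40 blk=8 s=0: MISS | VC [28, 16]
  [8] addr=0x82 blk=16 s=0: VC-HIT | VC [28, 8]
  [9] addr=0x81 blk=16 s=0: L1-HIT | VC [28, 8]
  [10] addr=0xe6 blk=28 s=0: VC-HIT | VC [16, 8]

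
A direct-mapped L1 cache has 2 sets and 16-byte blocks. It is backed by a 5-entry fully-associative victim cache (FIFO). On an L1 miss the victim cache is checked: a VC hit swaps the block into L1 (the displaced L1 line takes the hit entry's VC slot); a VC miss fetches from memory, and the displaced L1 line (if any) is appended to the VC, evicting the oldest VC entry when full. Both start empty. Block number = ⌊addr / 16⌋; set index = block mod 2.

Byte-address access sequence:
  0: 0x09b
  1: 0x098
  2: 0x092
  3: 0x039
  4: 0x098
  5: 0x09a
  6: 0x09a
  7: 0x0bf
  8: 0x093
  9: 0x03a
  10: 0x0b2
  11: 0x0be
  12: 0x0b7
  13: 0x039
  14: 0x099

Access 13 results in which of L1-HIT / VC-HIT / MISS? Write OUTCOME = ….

OUTCOME = VC-HIT

  [0] addr=0x9b blk=9 s=1: MISS | VC []
  [1] addr=0x98 blk=9 s=1: L1-HIT | VC []
  [2] addr=0x92 blk=9 s=1: L1-HIT | VC []
  [3] addr=0x39 blk=3 s=1: MISS | VC [9]
  [4] addr=0x98 blk=9 s=1: VC-HIT | VC [3]
  [5] addr=0x9a blk=9 s=1: L1-HIT | VC [3]
  [6] addr=0x9a blk=9 s=1: L1-HIT | VC [3]
  [7] addr=0xbf blk=11 s=1: MISS | VC [3, 9]
  [8] addr=0x93 blk=9 s=1: VC-HIT | VC [3, 11]
  [9] addr=0x3a blk=3 s=1: VC-HIT | VC [9, 11]
  [10] addr=0xb2 blk=11 s=1: VC-HIT | VC [9, 3]
  [11] addr=0xbe blk=11 s=1: L1-HIT | VC [9, 3]
  [12] addr=0xb7 blk=11 s=1: L1-HIT | VC [9, 3]
  [13] addr=0x39 blk=3 s=1: VC-HIT | VC [9, 11]
  [14] addr=0x99 blk=9 s=1: VC-HIT | VC [3, 11]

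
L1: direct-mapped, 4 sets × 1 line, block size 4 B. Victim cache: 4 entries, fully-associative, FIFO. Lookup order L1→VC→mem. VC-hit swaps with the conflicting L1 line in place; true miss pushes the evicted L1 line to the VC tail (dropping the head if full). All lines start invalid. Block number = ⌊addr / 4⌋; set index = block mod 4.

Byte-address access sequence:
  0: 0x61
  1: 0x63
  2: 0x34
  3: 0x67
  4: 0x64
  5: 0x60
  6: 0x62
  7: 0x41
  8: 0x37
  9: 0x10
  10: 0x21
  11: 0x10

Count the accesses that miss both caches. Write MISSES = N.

0: 0x61 (blk 24, set 0) → MISS  vc=[]
1: 0x63 (blk 24, set 0) → L1-HIT  vc=[]
2: 0x34 (blk 13, set 1) → MISS  vc=[]
3: 0x67 (blk 25, set 1) → MISS  vc=[13]
4: 0x64 (blk 25, set 1) → L1-HIT  vc=[13]
5: 0x60 (blk 24, set 0) → L1-HIT  vc=[13]
6: 0x62 (blk 24, set 0) → L1-HIT  vc=[13]
7: 0x41 (blk 16, set 0) → MISS  vc=[13, 24]
8: 0x37 (blk 13, set 1) → VC-HIT  vc=[25, 24]
9: 0x10 (blk 4, set 0) → MISS  vc=[25, 24, 16]
10: 0x21 (blk 8, set 0) → MISS  vc=[25, 24, 16, 4]
11: 0x10 (blk 4, set 0) → VC-HIT  vc=[25, 24, 16, 8]

MISSES = 6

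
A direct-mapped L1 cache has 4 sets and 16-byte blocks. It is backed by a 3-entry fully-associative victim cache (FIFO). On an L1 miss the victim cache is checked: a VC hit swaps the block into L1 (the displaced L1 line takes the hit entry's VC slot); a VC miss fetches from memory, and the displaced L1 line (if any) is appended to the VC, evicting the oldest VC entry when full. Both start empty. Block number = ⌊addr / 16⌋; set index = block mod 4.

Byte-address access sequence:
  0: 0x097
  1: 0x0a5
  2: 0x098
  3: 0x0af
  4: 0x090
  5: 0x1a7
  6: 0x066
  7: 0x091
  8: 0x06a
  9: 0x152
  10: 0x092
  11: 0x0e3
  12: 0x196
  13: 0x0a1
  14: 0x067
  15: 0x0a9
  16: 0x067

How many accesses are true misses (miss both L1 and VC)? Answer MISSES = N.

MISSES = 8

0: 0x97 (blk 9, set 1) → MISS  vc=[]
1: 0xa5 (blk 10, set 2) → MISS  vc=[]
2: 0x98 (blk 9, set 1) → L1-HIT  vc=[]
3: 0xaf (blk 10, set 2) → L1-HIT  vc=[]
4: 0x90 (blk 9, set 1) → L1-HIT  vc=[]
5: 0x1a7 (blk 26, set 2) → MISS  vc=[10]
6: 0x66 (blk 6, set 2) → MISS  vc=[10, 26]
7: 0x91 (blk 9, set 1) → L1-HIT  vc=[10, 26]
8: 0x6a (blk 6, set 2) → L1-HIT  vc=[10, 26]
9: 0x152 (blk 21, set 1) → MISS  vc=[10, 26, 9]
10: 0x92 (blk 9, set 1) → VC-HIT  vc=[10, 26, 21]
11: 0xe3 (blk 14, set 2) → MISS  vc=[26, 21, 6]
12: 0x196 (blk 25, set 1) → MISS  vc=[21, 6, 9]
13: 0xa1 (blk 10, set 2) → MISS  vc=[6, 9, 14]
14: 0x67 (blk 6, set 2) → VC-HIT  vc=[10, 9, 14]
15: 0xa9 (blk 10, set 2) → VC-HIT  vc=[6, 9, 14]
16: 0x67 (blk 6, set 2) → VC-HIT  vc=[10, 9, 14]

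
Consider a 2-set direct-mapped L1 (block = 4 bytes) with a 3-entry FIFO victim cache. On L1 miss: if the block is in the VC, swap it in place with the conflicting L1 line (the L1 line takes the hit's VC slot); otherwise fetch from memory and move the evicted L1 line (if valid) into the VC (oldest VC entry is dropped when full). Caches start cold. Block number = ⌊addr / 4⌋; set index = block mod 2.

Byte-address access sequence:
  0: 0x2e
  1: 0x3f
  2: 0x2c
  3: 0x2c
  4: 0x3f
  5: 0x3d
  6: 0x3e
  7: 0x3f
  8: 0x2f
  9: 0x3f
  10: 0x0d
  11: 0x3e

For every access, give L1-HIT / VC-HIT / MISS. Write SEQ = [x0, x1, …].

  [0] addr=0x2e blk=11 s=1: MISS | VC []
  [1] addr=0x3f blk=15 s=1: MISS | VC [11]
  [2] addr=0x2c blk=11 s=1: VC-HIT | VC [15]
  [3] addr=0x2c blk=11 s=1: L1-HIT | VC [15]
  [4] addr=0x3f blk=15 s=1: VC-HIT | VC [11]
  [5] addr=0x3d blk=15 s=1: L1-HIT | VC [11]
  [6] addr=0x3e blk=15 s=1: L1-HIT | VC [11]
  [7] addr=0x3f blk=15 s=1: L1-HIT | VC [11]
  [8] addr=0x2f blk=11 s=1: VC-HIT | VC [15]
  [9] addr=0x3f blk=15 s=1: VC-HIT | VC [11]
  [10] addr=0xd blk=3 s=1: MISS | VC [11, 15]
  [11] addr=0x3e blk=15 s=1: VC-HIT | VC [11, 3]

SEQ = [MISS, MISS, VC-HIT, L1-HIT, VC-HIT, L1-HIT, L1-HIT, L1-HIT, VC-HIT, VC-HIT, MISS, VC-HIT]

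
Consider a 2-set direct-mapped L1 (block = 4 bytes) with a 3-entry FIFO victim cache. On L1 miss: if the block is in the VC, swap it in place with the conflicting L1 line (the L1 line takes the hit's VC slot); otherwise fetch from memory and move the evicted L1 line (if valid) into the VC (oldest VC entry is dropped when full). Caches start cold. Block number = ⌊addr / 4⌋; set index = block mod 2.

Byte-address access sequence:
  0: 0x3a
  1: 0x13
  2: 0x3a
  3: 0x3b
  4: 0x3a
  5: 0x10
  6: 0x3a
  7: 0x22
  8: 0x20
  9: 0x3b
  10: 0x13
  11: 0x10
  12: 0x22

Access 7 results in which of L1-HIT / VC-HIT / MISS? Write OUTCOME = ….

OUTCOME = MISS

#0 0x3a→b14/s0 MISS; vc=[]
#1 0x13→b4/s0 MISS; vc=[14]
#2 0x3a→b14/s0 VC-HIT; vc=[4]
#3 0x3b→b14/s0 L1-HIT; vc=[4]
#4 0x3a→b14/s0 L1-HIT; vc=[4]
#5 0x10→b4/s0 VC-HIT; vc=[14]
#6 0x3a→b14/s0 VC-HIT; vc=[4]
#7 0x22→b8/s0 MISS; vc=[4,14]
#8 0x20→b8/s0 L1-HIT; vc=[4,14]
#9 0x3b→b14/s0 VC-HIT; vc=[4,8]
#10 0x13→b4/s0 VC-HIT; vc=[14,8]
#11 0x10→b4/s0 L1-HIT; vc=[14,8]
#12 0x22→b8/s0 VC-HIT; vc=[14,4]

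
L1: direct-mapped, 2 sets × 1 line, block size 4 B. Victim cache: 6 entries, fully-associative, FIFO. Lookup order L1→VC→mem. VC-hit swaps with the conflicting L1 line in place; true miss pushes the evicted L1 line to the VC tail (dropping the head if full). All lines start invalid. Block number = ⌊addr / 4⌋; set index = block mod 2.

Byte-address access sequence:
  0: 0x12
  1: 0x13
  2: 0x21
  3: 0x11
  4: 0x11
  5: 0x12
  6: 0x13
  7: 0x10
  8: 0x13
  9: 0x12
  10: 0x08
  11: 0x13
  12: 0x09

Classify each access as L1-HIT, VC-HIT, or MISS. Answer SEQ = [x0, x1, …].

#0 0x12→b4/s0 MISS; vc=[]
#1 0x13→b4/s0 L1-HIT; vc=[]
#2 0x21→b8/s0 MISS; vc=[4]
#3 0x11→b4/s0 VC-HIT; vc=[8]
#4 0x11→b4/s0 L1-HIT; vc=[8]
#5 0x12→b4/s0 L1-HIT; vc=[8]
#6 0x13→b4/s0 L1-HIT; vc=[8]
#7 0x10→b4/s0 L1-HIT; vc=[8]
#8 0x13→b4/s0 L1-HIT; vc=[8]
#9 0x12→b4/s0 L1-HIT; vc=[8]
#10 0x8→b2/s0 MISS; vc=[8,4]
#11 0x13→b4/s0 VC-HIT; vc=[8,2]
#12 0x9→b2/s0 VC-HIT; vc=[8,4]

SEQ = [MISS, L1-HIT, MISS, VC-HIT, L1-HIT, L1-HIT, L1-HIT, L1-HIT, L1-HIT, L1-HIT, MISS, VC-HIT, VC-HIT]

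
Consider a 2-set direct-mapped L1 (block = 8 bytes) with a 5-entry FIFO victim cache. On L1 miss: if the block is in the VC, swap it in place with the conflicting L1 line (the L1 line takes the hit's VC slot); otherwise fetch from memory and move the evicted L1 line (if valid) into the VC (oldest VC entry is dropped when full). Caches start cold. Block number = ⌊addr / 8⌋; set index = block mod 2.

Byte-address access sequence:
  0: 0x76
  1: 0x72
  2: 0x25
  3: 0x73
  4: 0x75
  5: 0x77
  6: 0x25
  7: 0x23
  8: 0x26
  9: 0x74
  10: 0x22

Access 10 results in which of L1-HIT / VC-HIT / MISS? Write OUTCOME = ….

  [0] addr=0x76 blk=14 s=0: MISS | VC []
  [1] addr=0x72 blk=14 s=0: L1-HIT | VC []
  [2] addr=0x25 blk=4 s=0: MISS | VC [14]
  [3] addr=0x73 blk=14 s=0: VC-HIT | VC [4]
  [4] addr=0x75 blk=14 s=0: L1-HIT | VC [4]
  [5] addr=0x77 blk=14 s=0: L1-HIT | VC [4]
  [6] addr=0x25 blk=4 s=0: VC-HIT | VC [14]
  [7] addr=0x23 blk=4 s=0: L1-HIT | VC [14]
  [8] addr=0x26 blk=4 s=0: L1-HIT | VC [14]
  [9] addr=0x74 blk=14 s=0: VC-HIT | VC [4]
  [10] addr=0x22 blk=4 s=0: VC-HIT | VC [14]

OUTCOME = VC-HIT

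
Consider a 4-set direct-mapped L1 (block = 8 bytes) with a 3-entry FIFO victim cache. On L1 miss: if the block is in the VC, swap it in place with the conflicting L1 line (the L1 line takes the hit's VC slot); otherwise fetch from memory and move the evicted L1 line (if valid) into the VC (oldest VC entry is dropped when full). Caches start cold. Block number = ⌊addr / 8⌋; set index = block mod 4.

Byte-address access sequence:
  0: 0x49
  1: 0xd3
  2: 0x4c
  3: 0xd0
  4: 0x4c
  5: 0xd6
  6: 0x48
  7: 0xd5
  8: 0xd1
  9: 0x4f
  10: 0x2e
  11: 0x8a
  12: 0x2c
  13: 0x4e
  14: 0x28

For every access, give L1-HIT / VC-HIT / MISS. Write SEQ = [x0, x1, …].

  [0] addr=0x49 blk=9 s=1: MISS | VC []
  [1] addr=0xd3 blk=26 s=2: MISS | VC []
  [2] addr=0x4c blk=9 s=1: L1-HIT | VC []
  [3] addr=0xd0 blk=26 s=2: L1-HIT | VC []
  [4] addr=0x4c blk=9 s=1: L1-HIT | VC []
  [5] addr=0xd6 blk=26 s=2: L1-HIT | VC []
  [6] addr=0x48 blk=9 s=1: L1-HIT | VC []
  [7] addr=0xd5 blk=26 s=2: L1-HIT | VC []
  [8] addr=0xd1 blk=26 s=2: L1-HIT | VC []
  [9] addr=0x4f blk=9 s=1: L1-HIT | VC []
  [10] addr=0x2e blk=5 s=1: MISS | VC [9]
  [11] addr=0x8a blk=17 s=1: MISS | VC [9, 5]
  [12] addr=0x2c blk=5 s=1: VC-HIT | VC [9, 17]
  [13] addr=0x4e blk=9 s=1: VC-HIT | VC [5, 17]
  [14] addr=0x28 blk=5 s=1: VC-HIT | VC [9, 17]

SEQ = [MISS, MISS, L1-HIT, L1-HIT, L1-HIT, L1-HIT, L1-HIT, L1-HIT, L1-HIT, L1-HIT, MISS, MISS, VC-HIT, VC-HIT, VC-HIT]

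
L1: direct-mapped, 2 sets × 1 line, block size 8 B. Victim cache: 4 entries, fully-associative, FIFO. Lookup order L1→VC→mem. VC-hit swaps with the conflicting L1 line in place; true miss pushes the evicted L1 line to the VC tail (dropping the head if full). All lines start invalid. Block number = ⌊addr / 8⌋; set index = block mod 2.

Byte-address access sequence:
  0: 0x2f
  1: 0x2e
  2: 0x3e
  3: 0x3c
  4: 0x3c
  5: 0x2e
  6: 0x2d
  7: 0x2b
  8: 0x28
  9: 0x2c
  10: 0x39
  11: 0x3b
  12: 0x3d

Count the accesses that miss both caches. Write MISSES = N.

#0 0x2f→b5/s1 MISS; vc=[]
#1 0x2e→b5/s1 L1-HIT; vc=[]
#2 0x3e→b7/s1 MISS; vc=[5]
#3 0x3c→b7/s1 L1-HIT; vc=[5]
#4 0x3c→b7/s1 L1-HIT; vc=[5]
#5 0x2e→b5/s1 VC-HIT; vc=[7]
#6 0x2d→b5/s1 L1-HIT; vc=[7]
#7 0x2b→b5/s1 L1-HIT; vc=[7]
#8 0x28→b5/s1 L1-HIT; vc=[7]
#9 0x2c→b5/s1 L1-HIT; vc=[7]
#10 0x39→b7/s1 VC-HIT; vc=[5]
#11 0x3b→b7/s1 L1-HIT; vc=[5]
#12 0x3d→b7/s1 L1-HIT; vc=[5]

MISSES = 2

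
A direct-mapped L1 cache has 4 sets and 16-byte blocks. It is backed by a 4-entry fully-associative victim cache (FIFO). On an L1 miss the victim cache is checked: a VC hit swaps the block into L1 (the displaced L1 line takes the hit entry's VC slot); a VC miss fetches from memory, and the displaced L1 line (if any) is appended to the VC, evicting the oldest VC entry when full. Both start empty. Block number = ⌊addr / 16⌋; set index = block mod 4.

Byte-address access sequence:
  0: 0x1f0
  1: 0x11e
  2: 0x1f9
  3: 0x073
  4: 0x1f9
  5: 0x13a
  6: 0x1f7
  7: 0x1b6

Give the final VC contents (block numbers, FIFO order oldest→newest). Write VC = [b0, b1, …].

VC = [7, 19, 31]

  [0] addr=0x1f0 blk=31 s=3: MISS | VC []
  [1] addr=0x11e blk=17 s=1: MISS | VC []
  [2] addr=0x1f9 blk=31 s=3: L1-HIT | VC []
  [3] addr=0x73 blk=7 s=3: MISS | VC [31]
  [4] addr=0x1f9 blk=31 s=3: VC-HIT | VC [7]
  [5] addr=0x13a blk=19 s=3: MISS | VC [7, 31]
  [6] addr=0x1f7 blk=31 s=3: VC-HIT | VC [7, 19]
  [7] addr=0x1b6 blk=27 s=3: MISS | VC [7, 19, 31]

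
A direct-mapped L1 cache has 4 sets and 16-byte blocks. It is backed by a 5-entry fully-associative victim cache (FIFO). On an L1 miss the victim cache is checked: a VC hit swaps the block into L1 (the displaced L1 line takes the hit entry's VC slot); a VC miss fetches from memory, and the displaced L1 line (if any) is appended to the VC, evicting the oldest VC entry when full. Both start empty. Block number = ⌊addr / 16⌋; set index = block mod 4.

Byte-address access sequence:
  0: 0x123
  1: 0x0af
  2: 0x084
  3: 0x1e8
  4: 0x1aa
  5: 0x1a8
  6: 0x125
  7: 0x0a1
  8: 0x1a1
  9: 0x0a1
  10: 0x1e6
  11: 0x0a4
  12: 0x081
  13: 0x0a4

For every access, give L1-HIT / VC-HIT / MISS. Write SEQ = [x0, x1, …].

SEQ = [MISS, MISS, MISS, MISS, MISS, L1-HIT, VC-HIT, VC-HIT, VC-HIT, VC-HIT, VC-HIT, VC-HIT, L1-HIT, L1-HIT]

#0 0x123→b18/s2 MISS; vc=[]
#1 0xaf→b10/s2 MISS; vc=[18]
#2 0x84→b8/s0 MISS; vc=[18]
#3 0x1e8→b30/s2 MISS; vc=[18,10]
#4 0x1aa→b26/s2 MISS; vc=[18,10,30]
#5 0x1a8→b26/s2 L1-HIT; vc=[18,10,30]
#6 0x125→b18/s2 VC-HIT; vc=[26,10,30]
#7 0xa1→b10/s2 VC-HIT; vc=[26,18,30]
#8 0x1a1→b26/s2 VC-HIT; vc=[10,18,30]
#9 0xa1→b10/s2 VC-HIT; vc=[26,18,30]
#10 0x1e6→b30/s2 VC-HIT; vc=[26,18,10]
#11 0xa4→b10/s2 VC-HIT; vc=[26,18,30]
#12 0x81→b8/s0 L1-HIT; vc=[26,18,30]
#13 0xa4→b10/s2 L1-HIT; vc=[26,18,30]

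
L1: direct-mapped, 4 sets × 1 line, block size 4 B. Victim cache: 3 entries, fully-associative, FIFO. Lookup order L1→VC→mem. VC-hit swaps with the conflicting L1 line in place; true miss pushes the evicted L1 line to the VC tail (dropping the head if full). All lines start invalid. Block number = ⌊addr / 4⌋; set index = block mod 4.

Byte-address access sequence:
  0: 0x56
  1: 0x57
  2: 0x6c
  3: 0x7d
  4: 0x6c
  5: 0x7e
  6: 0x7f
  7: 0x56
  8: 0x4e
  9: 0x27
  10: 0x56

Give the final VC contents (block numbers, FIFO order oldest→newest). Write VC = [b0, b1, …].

VC = [27, 31, 9]

  [0] addr=0x56 blk=21 s=1: MISS | VC []
  [1] addr=0x57 blk=21 s=1: L1-HIT | VC []
  [2] addr=0x6c blk=27 s=3: MISS | VC []
  [3] addr=0x7d blk=31 s=3: MISS | VC [27]
  [4] addr=0x6c blk=27 s=3: VC-HIT | VC [31]
  [5] addr=0x7e blk=31 s=3: VC-HIT | VC [27]
  [6] addr=0x7f blk=31 s=3: L1-HIT | VC [27]
  [7] addr=0x56 blk=21 s=1: L1-HIT | VC [27]
  [8] addr=0x4e blk=19 s=3: MISS | VC [27, 31]
  [9] addr=0x27 blk=9 s=1: MISS | VC [27, 31, 21]
  [10] addr=0x56 blk=21 s=1: VC-HIT | VC [27, 31, 9]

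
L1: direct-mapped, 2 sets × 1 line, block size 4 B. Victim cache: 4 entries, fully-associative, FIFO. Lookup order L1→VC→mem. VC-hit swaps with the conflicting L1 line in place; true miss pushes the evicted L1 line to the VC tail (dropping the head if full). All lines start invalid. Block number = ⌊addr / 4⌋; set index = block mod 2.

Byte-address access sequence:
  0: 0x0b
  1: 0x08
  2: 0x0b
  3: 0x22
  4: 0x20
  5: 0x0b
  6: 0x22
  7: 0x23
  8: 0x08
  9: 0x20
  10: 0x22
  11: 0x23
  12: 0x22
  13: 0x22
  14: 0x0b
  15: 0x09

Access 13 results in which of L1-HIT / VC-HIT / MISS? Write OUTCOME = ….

0: 0xb (blk 2, set 0) → MISS  vc=[]
1: 0x8 (blk 2, set 0) → L1-HIT  vc=[]
2: 0xb (blk 2, set 0) → L1-HIT  vc=[]
3: 0x22 (blk 8, set 0) → MISS  vc=[2]
4: 0x20 (blk 8, set 0) → L1-HIT  vc=[2]
5: 0xb (blk 2, set 0) → VC-HIT  vc=[8]
6: 0x22 (blk 8, set 0) → VC-HIT  vc=[2]
7: 0x23 (blk 8, set 0) → L1-HIT  vc=[2]
8: 0x8 (blk 2, set 0) → VC-HIT  vc=[8]
9: 0x20 (blk 8, set 0) → VC-HIT  vc=[2]
10: 0x22 (blk 8, set 0) → L1-HIT  vc=[2]
11: 0x23 (blk 8, set 0) → L1-HIT  vc=[2]
12: 0x22 (blk 8, set 0) → L1-HIT  vc=[2]
13: 0x22 (blk 8, set 0) → L1-HIT  vc=[2]
14: 0xb (blk 2, set 0) → VC-HIT  vc=[8]
15: 0x9 (blk 2, set 0) → L1-HIT  vc=[8]

OUTCOME = L1-HIT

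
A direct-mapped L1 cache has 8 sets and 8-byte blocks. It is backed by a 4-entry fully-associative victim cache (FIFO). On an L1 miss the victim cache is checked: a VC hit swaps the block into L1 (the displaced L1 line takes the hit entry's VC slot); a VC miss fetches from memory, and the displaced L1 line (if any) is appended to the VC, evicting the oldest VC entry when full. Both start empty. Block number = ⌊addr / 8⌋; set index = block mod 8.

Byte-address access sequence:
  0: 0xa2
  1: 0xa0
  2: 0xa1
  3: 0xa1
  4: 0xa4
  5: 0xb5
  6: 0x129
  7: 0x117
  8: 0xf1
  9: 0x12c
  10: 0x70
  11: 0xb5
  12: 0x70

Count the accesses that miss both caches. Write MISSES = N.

#0 0xa2→b20/s4 MISS; vc=[]
#1 0xa0→b20/s4 L1-HIT; vc=[]
#2 0xa1→b20/s4 L1-HIT; vc=[]
#3 0xa1→b20/s4 L1-HIT; vc=[]
#4 0xa4→b20/s4 L1-HIT; vc=[]
#5 0xb5→b22/s6 MISS; vc=[]
#6 0x129→b37/s5 MISS; vc=[]
#7 0x117→b34/s2 MISS; vc=[]
#8 0xf1→b30/s6 MISS; vc=[22]
#9 0x12c→b37/s5 L1-HIT; vc=[22]
#10 0x70→b14/s6 MISS; vc=[22,30]
#11 0xb5→b22/s6 VC-HIT; vc=[14,30]
#12 0x70→b14/s6 VC-HIT; vc=[22,30]

MISSES = 6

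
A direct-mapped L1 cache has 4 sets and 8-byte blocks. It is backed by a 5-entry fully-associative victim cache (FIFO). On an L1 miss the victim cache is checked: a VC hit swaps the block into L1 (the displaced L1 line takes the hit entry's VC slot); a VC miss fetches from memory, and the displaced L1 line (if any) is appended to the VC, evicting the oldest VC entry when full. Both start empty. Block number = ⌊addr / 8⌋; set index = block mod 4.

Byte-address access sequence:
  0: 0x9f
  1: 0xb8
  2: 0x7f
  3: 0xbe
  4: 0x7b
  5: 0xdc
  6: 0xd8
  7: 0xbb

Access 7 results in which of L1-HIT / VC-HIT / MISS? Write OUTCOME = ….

OUTCOME = VC-HIT

#0 0x9f→b19/s3 MISS; vc=[]
#1 0xb8→b23/s3 MISS; vc=[19]
#2 0x7f→b15/s3 MISS; vc=[19,23]
#3 0xbe→b23/s3 VC-HIT; vc=[19,15]
#4 0x7b→b15/s3 VC-HIT; vc=[19,23]
#5 0xdc→b27/s3 MISS; vc=[19,23,15]
#6 0xd8→b27/s3 L1-HIT; vc=[19,23,15]
#7 0xbb→b23/s3 VC-HIT; vc=[19,27,15]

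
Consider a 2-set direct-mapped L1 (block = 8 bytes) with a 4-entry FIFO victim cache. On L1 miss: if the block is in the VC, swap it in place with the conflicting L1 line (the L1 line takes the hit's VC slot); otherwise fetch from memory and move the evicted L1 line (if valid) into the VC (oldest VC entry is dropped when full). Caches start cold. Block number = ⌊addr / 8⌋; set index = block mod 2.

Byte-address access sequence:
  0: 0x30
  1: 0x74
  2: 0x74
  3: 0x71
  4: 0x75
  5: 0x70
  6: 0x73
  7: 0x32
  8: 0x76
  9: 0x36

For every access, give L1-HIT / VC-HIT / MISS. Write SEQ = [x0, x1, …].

0: 0x30 (blk 6, set 0) → MISS  vc=[]
1: 0x74 (blk 14, set 0) → MISS  vc=[6]
2: 0x74 (blk 14, set 0) → L1-HIT  vc=[6]
3: 0x71 (blk 14, set 0) → L1-HIT  vc=[6]
4: 0x75 (blk 14, set 0) → L1-HIT  vc=[6]
5: 0x70 (blk 14, set 0) → L1-HIT  vc=[6]
6: 0x73 (blk 14, set 0) → L1-HIT  vc=[6]
7: 0x32 (blk 6, set 0) → VC-HIT  vc=[14]
8: 0x76 (blk 14, set 0) → VC-HIT  vc=[6]
9: 0x36 (blk 6, set 0) → VC-HIT  vc=[14]

SEQ = [MISS, MISS, L1-HIT, L1-HIT, L1-HIT, L1-HIT, L1-HIT, VC-HIT, VC-HIT, VC-HIT]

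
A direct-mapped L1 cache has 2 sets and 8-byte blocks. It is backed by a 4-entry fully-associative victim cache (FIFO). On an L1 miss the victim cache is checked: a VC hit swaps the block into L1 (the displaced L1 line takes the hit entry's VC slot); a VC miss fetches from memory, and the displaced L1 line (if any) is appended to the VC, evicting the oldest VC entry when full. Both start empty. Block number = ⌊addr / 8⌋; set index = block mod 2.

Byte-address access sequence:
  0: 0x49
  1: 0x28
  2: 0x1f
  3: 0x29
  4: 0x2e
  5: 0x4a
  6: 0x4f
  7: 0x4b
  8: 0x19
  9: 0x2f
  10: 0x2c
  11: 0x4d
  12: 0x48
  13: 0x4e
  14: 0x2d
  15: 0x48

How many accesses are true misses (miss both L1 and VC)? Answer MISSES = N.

0: 0x49 (blk 9, set 1) → MISS  vc=[]
1: 0x28 (blk 5, set 1) → MISS  vc=[9]
2: 0x1f (blk 3, set 1) → MISS  vc=[9, 5]
3: 0x29 (blk 5, set 1) → VC-HIT  vc=[9, 3]
4: 0x2e (blk 5, set 1) → L1-HIT  vc=[9, 3]
5: 0x4a (blk 9, set 1) → VC-HIT  vc=[5, 3]
6: 0x4f (blk 9, set 1) → L1-HIT  vc=[5, 3]
7: 0x4b (blk 9, set 1) → L1-HIT  vc=[5, 3]
8: 0x19 (blk 3, set 1) → VC-HIT  vc=[5, 9]
9: 0x2f (blk 5, set 1) → VC-HIT  vc=[3, 9]
10: 0x2c (blk 5, set 1) → L1-HIT  vc=[3, 9]
11: 0x4d (blk 9, set 1) → VC-HIT  vc=[3, 5]
12: 0x48 (blk 9, set 1) → L1-HIT  vc=[3, 5]
13: 0x4e (blk 9, set 1) → L1-HIT  vc=[3, 5]
14: 0x2d (blk 5, set 1) → VC-HIT  vc=[3, 9]
15: 0x48 (blk 9, set 1) → VC-HIT  vc=[3, 5]

MISSES = 3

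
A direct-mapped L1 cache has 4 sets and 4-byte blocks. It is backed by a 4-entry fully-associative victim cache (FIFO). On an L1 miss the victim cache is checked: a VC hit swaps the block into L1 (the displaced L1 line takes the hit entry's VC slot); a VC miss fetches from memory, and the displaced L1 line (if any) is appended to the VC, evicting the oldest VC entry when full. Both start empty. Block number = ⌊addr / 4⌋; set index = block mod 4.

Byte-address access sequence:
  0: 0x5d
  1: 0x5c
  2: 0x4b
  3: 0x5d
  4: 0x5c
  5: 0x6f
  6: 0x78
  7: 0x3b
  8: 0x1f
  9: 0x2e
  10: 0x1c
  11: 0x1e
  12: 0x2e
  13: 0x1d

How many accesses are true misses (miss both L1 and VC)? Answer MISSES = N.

MISSES = 7

0: 0x5d (blk 23, set 3) → MISS  vc=[]
1: 0x5c (blk 23, set 3) → L1-HIT  vc=[]
2: 0x4b (blk 18, set 2) → MISS  vc=[]
3: 0x5d (blk 23, set 3) → L1-HIT  vc=[]
4: 0x5c (blk 23, set 3) → L1-HIT  vc=[]
5: 0x6f (blk 27, set 3) → MISS  vc=[23]
6: 0x78 (blk 30, set 2) → MISS  vc=[23, 18]
7: 0x3b (blk 14, set 2) → MISS  vc=[23, 18, 30]
8: 0x1f (blk 7, set 3) → MISS  vc=[23, 18, 30, 27]
9: 0x2e (blk 11, set 3) → MISS  vc=[18, 30, 27, 7]
10: 0x1c (blk 7, set 3) → VC-HIT  vc=[18, 30, 27, 11]
11: 0x1e (blk 7, set 3) → L1-HIT  vc=[18, 30, 27, 11]
12: 0x2e (blk 11, set 3) → VC-HIT  vc=[18, 30, 27, 7]
13: 0x1d (blk 7, set 3) → VC-HIT  vc=[18, 30, 27, 11]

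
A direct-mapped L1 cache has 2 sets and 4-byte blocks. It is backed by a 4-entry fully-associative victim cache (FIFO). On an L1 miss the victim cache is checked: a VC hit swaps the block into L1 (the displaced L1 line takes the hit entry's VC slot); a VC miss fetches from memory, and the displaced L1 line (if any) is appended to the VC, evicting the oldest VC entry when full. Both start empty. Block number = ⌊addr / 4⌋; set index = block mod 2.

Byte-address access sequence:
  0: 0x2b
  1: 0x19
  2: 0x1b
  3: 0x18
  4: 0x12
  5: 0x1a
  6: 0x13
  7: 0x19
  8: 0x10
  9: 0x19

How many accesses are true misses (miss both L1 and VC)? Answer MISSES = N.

0: 0x2b (blk 10, set 0) → MISS  vc=[]
1: 0x19 (blk 6, set 0) → MISS  vc=[10]
2: 0x1b (blk 6, set 0) → L1-HIT  vc=[10]
3: 0x18 (blk 6, set 0) → L1-HIT  vc=[10]
4: 0x12 (blk 4, set 0) → MISS  vc=[10, 6]
5: 0x1a (blk 6, set 0) → VC-HIT  vc=[10, 4]
6: 0x13 (blk 4, set 0) → VC-HIT  vc=[10, 6]
7: 0x19 (blk 6, set 0) → VC-HIT  vc=[10, 4]
8: 0x10 (blk 4, set 0) → VC-HIT  vc=[10, 6]
9: 0x19 (blk 6, set 0) → VC-HIT  vc=[10, 4]

MISSES = 3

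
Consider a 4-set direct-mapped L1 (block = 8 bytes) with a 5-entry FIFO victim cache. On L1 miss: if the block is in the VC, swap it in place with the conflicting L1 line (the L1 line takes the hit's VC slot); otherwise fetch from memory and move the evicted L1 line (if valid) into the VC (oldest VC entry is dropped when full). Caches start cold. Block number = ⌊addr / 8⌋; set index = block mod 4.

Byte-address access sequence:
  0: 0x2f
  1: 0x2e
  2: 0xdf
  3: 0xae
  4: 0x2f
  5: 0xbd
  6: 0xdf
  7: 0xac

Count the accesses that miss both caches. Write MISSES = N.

#0 0x2f→b5/s1 MISS; vc=[]
#1 0x2e→b5/s1 L1-HIT; vc=[]
#2 0xdf→b27/s3 MISS; vc=[]
#3 0xae→b21/s1 MISS; vc=[5]
#4 0x2f→b5/s1 VC-HIT; vc=[21]
#5 0xbd→b23/s3 MISS; vc=[21,27]
#6 0xdf→b27/s3 VC-HIT; vc=[21,23]
#7 0xac→b21/s1 VC-HIT; vc=[5,23]

MISSES = 4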